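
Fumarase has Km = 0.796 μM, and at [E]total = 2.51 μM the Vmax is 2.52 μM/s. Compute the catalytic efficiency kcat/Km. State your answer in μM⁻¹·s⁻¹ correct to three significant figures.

kcat = Vmax/[E]total = 2.52/2.51 = 1.00 s⁻¹.
kcat/Km = 1.00/0.796 = 1.26 μM⁻¹·s⁻¹.

1.26 μM⁻¹·s⁻¹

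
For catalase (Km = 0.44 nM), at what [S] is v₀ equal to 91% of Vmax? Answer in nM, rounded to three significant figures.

v/Vmax = [S]/(Km+[S]) = 0.91, so [S] = Km·0.91/(1 − 0.91) = 0.44 × 10.11.
[S] = 4.45 nM.

4.45 nM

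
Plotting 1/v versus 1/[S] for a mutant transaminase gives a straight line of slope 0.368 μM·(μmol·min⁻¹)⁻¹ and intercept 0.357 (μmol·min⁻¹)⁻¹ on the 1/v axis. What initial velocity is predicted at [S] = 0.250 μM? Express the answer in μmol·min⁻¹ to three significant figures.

The y-intercept is 1/Vmax, so Vmax = 1/0.357 = 2.80 μmol·min⁻¹.
The slope is Km/Vmax, so Km = 0.368 × 2.80 = 1.03 μM.
Then v = 2.80 × 0.250/(1.03 + 0.250) = 0.547 μmol·min⁻¹.

0.547 μmol·min⁻¹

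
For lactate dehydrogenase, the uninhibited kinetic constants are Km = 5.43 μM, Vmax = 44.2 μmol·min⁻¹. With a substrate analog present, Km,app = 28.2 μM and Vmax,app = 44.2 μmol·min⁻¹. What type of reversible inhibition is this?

competitive

Km increases (5.43 → 28.2 μM) while Vmax is unchanged — the hallmark of competitive inhibition.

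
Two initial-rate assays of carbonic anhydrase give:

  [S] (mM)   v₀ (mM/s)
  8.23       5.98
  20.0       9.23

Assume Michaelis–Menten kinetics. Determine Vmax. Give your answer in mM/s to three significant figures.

From v = Vmax[S]/(Km+[S]), each point gives Vmax = v(Km+[S])/[S].
Equating: 5.98(Km+8.23)/8.23 = 9.23(Km+20.0)/20.0.
0.7266·Km + 5.98 = 0.4615·Km + 9.23, so (0.7266 − 0.4615)·Km = 9.23 − 5.98.
Km = 3.250/0.2651 = 12.3 mM; then Vmax = 5.98(12.3+8.23)/8.23 = 14.9 mM/s.

14.9 mM/s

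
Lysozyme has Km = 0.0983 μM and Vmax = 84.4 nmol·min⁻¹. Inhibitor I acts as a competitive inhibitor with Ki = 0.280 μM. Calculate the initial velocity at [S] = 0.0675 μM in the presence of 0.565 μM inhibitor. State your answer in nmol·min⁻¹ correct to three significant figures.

With α = 1 + [I]/Ki = 1 + 0.565/0.280 = 3.018, the competitive rate law is v = Vmax[S] / (αKm + [S]).
v = 84.4×0.0675 / (3.018×0.0983 + 0.0675) = 5.697/0.3642 = 15.6 nmol·min⁻¹.

15.6 nmol·min⁻¹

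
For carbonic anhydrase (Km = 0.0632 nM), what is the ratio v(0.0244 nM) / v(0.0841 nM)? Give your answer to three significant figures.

0.488

The fractional saturations are [S]/(Km+[S]) = 0.0841/0.1473 = 0.5709 and 0.0244/0.08760 = 0.2785.
v₂/v₁ is just their ratio: 0.2785/0.5709 = 0.488.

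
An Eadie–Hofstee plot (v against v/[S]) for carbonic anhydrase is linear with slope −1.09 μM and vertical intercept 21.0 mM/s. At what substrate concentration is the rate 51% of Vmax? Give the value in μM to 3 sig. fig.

The Eadie–Hofstee slope gives Km = 1.09 μM (slope = −Km).
v/Vmax = [S]/(Km+[S]) = 0.51 ⇒ [S] = Km·0.51/(1−0.51) = 1.09 × 1.041 = 1.13 μM.

1.13 μM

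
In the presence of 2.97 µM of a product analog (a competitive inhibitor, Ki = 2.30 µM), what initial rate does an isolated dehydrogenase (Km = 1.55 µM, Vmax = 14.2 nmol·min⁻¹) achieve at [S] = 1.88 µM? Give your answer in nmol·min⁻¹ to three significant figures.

4.92 nmol·min⁻¹

With α = 1 + [I]/Ki = 1 + 2.97/2.30 = 2.291, the competitive rate law is v = Vmax[S] / (αKm + [S]).
v = 14.2×1.88 / (2.291×1.55 + 1.88) = 26.70/5.432 = 4.92 nmol·min⁻¹.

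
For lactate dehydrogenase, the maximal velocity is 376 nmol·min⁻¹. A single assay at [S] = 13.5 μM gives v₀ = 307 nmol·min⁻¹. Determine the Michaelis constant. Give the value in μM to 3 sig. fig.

3.03 μM

From v = Vmax[S]/(Km+[S]), Km = [S](Vmax − v)/v.
Km = 13.5 × (376 − 307) / 307 = 931.5/307 = 3.03 μM.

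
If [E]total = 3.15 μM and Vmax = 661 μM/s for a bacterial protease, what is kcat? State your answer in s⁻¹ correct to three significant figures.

210 s⁻¹

kcat = Vmax/[E]total = 661 μM/s / 3.15 μM = 210 s⁻¹.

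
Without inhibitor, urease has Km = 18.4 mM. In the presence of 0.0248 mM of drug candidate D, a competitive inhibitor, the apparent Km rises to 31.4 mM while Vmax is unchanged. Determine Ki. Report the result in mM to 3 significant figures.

0.0351 mM

Competitive: Km,app = α·Km with α = 1 + [I]/Ki.
α = Km,app/Km = 31.4/18.4 = 1.707.
Ki = [I]/(α − 1) = 0.0248/0.7065 = 0.0351 mM.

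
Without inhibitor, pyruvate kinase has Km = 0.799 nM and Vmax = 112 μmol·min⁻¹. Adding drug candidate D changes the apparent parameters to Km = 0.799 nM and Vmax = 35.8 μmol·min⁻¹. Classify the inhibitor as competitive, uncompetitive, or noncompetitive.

Vmax decreases (112 → 35.8 μmol·min⁻¹) while Km is unchanged — pure noncompetitive inhibition.

noncompetitive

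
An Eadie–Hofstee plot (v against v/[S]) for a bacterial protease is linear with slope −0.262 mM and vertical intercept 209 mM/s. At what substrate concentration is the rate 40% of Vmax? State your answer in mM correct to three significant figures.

The Eadie–Hofstee slope gives Km = 0.262 mM (slope = −Km).
v/Vmax = [S]/(Km+[S]) = 0.4 ⇒ [S] = Km·0.4/(1−0.4) = 0.262 × 0.6667 = 0.175 mM.

0.175 mM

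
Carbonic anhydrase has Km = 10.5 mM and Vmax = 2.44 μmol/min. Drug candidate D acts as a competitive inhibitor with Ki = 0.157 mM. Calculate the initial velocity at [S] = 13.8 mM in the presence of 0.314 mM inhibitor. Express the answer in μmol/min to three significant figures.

With α = 1 + [I]/Ki = 1 + 0.314/0.157 = 3.000, the competitive rate law is v = Vmax[S] / (αKm + [S]).
v = 2.44×13.8 / (3.000×10.5 + 13.8) = 33.67/45.30 = 0.743 μmol/min.

0.743 μmol/min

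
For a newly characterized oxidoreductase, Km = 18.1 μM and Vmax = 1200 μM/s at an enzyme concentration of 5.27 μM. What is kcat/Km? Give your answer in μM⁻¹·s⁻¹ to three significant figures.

12.6 μM⁻¹·s⁻¹

kcat = Vmax/[E]total = 1200/5.27 = 228 s⁻¹.
kcat/Km = 228/18.1 = 12.6 μM⁻¹·s⁻¹.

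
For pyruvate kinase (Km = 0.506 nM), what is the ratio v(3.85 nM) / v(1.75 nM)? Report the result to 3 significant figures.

1.14

The fractional saturations are [S]/(Km+[S]) = 1.75/2.256 = 0.7757 and 3.85/4.356 = 0.8838.
v₂/v₁ is just their ratio: 0.8838/0.7757 = 1.14.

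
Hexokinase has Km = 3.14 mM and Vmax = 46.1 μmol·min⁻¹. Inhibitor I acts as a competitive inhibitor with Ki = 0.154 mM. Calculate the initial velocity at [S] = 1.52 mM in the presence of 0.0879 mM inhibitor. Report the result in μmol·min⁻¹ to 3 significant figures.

With α = 1 + [I]/Ki = 1 + 0.0879/0.154 = 1.571, the competitive rate law is v = Vmax[S] / (αKm + [S]).
v = 46.1×1.52 / (1.571×3.14 + 1.52) = 70.07/6.452 = 10.9 μmol·min⁻¹.

10.9 μmol·min⁻¹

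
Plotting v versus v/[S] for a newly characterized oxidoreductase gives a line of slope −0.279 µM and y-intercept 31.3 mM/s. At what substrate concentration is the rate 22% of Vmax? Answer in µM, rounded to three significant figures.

The Eadie–Hofstee slope gives Km = 0.279 µM (slope = −Km).
v/Vmax = [S]/(Km+[S]) = 0.22 ⇒ [S] = Km·0.22/(1−0.22) = 0.279 × 0.2821 = 0.0787 µM.

0.0787 µM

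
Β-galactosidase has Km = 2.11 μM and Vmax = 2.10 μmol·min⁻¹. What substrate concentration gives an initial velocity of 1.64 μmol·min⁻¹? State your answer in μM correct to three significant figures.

7.52 μM

Rearranging v = Vmax[S]/(Km+[S]) gives [S] = Km·v/(Vmax − v).
[S] = 2.11 × 1.64 / (2.10 − 1.64) = 3.460/0.4600 = 7.52 μM.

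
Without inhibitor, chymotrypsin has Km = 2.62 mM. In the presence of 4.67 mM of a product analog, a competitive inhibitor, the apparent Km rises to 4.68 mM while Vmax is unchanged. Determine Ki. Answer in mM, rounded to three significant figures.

5.94 mM

Competitive: Km,app = α·Km with α = 1 + [I]/Ki.
α = Km,app/Km = 4.68/2.62 = 1.786.
Since α = 1 + [I]/Ki, [I]/Ki = 1.786 − 1 = 0.7863 and Ki = 4.67/0.7863 = 5.94 mM.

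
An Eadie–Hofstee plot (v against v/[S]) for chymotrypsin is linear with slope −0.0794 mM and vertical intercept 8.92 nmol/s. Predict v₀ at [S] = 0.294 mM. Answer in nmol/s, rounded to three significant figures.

7.02 nmol/s

In the Eadie–Hofstee form v = Vmax − Km·(v/[S]), the slope is −Km and the intercept is Vmax, so Km = 0.0794 mM and Vmax = 8.92 nmol/s.
v = 8.92 × 0.294/(0.0794 + 0.294) = 7.02 nmol/s.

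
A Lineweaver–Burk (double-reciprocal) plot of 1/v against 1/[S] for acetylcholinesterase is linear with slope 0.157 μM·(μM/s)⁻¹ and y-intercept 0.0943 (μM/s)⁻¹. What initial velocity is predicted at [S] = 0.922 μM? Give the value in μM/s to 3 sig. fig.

3.78 μM/s

The y-intercept is 1/Vmax, so Vmax = 1/0.0943 = 10.6 μM/s.
The slope is Km/Vmax, so Km = 0.157 × 10.6 = 1.66 μM.
Then v = 10.6 × 0.922/(1.66 + 0.922) = 3.78 μM/s.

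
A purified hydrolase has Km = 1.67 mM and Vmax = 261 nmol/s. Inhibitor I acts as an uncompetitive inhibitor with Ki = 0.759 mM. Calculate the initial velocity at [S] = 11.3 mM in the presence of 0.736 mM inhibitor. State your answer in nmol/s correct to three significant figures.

123 nmol/s

α = 1 + [I]/Ki = 1 + 0.736/0.759 = 1.970.
For an uncompetitive inhibitor, both parameters are divided by α, giving Vmax/α and Km/α: Km,app = 0.848 mM, Vmax,app = 133 nmol/s.
v = Vmax,app·[S]/(Km,app + [S]) = 133 × 11.3/(0.848 + 11.3) = 123 nmol/s.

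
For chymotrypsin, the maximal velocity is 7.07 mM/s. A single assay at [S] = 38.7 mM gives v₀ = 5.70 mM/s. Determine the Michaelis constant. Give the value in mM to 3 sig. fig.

v/Vmax = 5.70/7.07 = 0.8062 = [S]/(Km+[S]).
So Km + [S] = [S]/0.8062 = 48.00 mM, giving Km = 48.00 − 38.7 = 9.30 mM.

9.30 mM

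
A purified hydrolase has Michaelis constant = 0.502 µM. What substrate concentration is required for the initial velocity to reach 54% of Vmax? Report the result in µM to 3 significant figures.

v/Vmax = [S]/(Km+[S]) = 0.54, so [S] = Km·0.54/(1 − 0.54) = 0.502 × 1.174.
[S] = 0.589 µM.

0.589 µM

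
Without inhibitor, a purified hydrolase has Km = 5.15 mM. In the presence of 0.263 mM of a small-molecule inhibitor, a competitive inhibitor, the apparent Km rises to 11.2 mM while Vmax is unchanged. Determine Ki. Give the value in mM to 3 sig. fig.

Competitive: Km,app = α·Km with α = 1 + [I]/Ki.
α = Km,app/Km = 11.2/5.15 = 2.175.
Since α = 1 + [I]/Ki, [I]/Ki = 2.175 − 1 = 1.175 and Ki = 0.263/1.175 = 0.224 mM.

0.224 mM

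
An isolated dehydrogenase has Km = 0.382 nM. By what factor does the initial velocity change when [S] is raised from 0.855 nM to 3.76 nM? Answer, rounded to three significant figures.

The fractional saturations are [S]/(Km+[S]) = 0.855/1.237 = 0.6912 and 3.76/4.142 = 0.9078.
v₂/v₁ is just their ratio: 0.9078/0.6912 = 1.31.

1.31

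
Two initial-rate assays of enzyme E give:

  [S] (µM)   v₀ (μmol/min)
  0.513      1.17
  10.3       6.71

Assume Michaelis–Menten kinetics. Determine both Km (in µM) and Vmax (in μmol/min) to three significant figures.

Km = 3.40 µM; Vmax = 8.93 μmol/min

From v = Vmax[S]/(Km+[S]), each point gives Vmax = v(Km+[S])/[S].
Equating: 1.17(Km+0.513)/0.513 = 6.71(Km+10.3)/10.3.
2.281·Km + 1.17 = 0.6515·Km + 6.71, so (2.281 − 0.6515)·Km = 6.71 − 1.17.
Km = 5.540/1.629 = 3.40 µM; then Vmax = 1.17(3.40+0.513)/0.513 = 8.93 μmol/min.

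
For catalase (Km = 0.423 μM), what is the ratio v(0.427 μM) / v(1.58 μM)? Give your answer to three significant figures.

Since Vmax cancels, v₂/v₁ = [S]₂(Km+[S]₁) / [S]₁(Km+[S]₂).
= 0.427×(0.423+1.58) / (1.58×(0.423+0.427)) = 0.8553/1.343 = 0.637.

0.637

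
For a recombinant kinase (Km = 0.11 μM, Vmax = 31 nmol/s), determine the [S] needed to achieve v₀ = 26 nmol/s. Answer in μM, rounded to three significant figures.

The required fractional saturation is v/Vmax = 26/31 = 0.8387.
Then [S]/(Km+[S]) = 0.8387 ⇒ [S] = 0.11 × 0.8387/(1 − 0.8387) = 0.572 μM.

0.572 μM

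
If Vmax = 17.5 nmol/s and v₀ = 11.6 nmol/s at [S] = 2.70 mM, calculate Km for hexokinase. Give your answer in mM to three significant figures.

1.37 mM

From v = Vmax[S]/(Km+[S]), Km = [S](Vmax − v)/v.
Km = 2.70 × (17.5 − 11.6) / 11.6 = 15.93/11.6 = 1.37 mM.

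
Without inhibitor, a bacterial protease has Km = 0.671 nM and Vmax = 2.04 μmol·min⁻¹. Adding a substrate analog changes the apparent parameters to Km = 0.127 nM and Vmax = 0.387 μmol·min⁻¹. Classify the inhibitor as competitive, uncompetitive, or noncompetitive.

uncompetitive

Both Km and Vmax decrease by the same factor (~5.27-fold) — characteristic of uncompetitive inhibition.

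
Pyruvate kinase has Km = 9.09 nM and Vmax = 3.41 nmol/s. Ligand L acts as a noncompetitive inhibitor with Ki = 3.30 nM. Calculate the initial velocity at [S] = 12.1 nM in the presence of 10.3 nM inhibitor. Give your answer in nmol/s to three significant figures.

0.472 nmol/s

With α = 1 + [I]/Ki = 1 + 10.3/3.30 = 4.121, the noncompetitive rate law is v = (Vmax/α)·[S] / (Km + [S]).
v = (3.41/4.121)×12.1 / (9.09 + 12.1) = 10.01/21.19 = 0.472 nmol/s.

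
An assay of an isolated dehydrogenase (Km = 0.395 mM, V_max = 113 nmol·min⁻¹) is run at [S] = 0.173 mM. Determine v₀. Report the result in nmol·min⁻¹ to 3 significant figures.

v = Vmax·[S]/(Km + [S]) = 113 × 0.173 / (0.395 + 0.173)
  = 19.55 / 0.5680 = 34.4 nmol·min⁻¹.

34.4 nmol·min⁻¹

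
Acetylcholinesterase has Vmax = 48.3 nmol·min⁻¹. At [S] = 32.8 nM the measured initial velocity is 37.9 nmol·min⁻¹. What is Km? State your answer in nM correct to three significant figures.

9.00 nM

From v = Vmax[S]/(Km+[S]), Km = [S](Vmax − v)/v.
Km = 32.8 × (48.3 − 37.9) / 37.9 = 341.1/37.9 = 9.00 nM.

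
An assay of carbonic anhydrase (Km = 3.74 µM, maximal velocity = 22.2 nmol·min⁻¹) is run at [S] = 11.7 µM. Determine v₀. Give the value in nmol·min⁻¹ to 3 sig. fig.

16.8 nmol·min⁻¹

[S]/(Km+[S]) = 11.7/15.44 = 0.7578, the fractional saturation.
v = 0.7578 × Vmax = 0.7578 × 22.2 = 16.8 nmol·min⁻¹.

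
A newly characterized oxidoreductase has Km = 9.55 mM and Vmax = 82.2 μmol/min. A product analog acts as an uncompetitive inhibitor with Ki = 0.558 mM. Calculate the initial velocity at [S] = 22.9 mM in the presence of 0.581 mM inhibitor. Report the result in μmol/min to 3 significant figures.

α = 1 + [I]/Ki = 1 + 0.581/0.558 = 2.041.
For an uncompetitive inhibitor, both parameters are divided by α, giving Vmax/α and Km/α: Km,app = 4.68 mM, Vmax,app = 40.3 μmol/min.
v = Vmax,app·[S]/(Km,app + [S]) = 40.3 × 22.9/(4.68 + 22.9) = 33.4 μmol/min.

33.4 μmol/min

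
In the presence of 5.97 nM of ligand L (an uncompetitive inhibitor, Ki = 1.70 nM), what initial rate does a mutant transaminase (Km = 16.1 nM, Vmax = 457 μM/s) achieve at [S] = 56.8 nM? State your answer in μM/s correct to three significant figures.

With α = 1 + [I]/Ki = 1 + 5.97/1.70 = 4.512, the uncompetitive rate law is v = (Vmax/α)·[S] / (Km/α + [S]).
v = (457/4.512)×56.8 / (16.1/4.512 + 56.8) = 5753/60.37 = 95.3 μM/s.

95.3 μM/s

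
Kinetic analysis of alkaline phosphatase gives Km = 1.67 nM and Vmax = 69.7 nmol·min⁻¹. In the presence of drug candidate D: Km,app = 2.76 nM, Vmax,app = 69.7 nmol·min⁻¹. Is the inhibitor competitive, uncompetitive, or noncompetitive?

Km increases (1.67 → 2.76 nM) while Vmax is unchanged — the hallmark of competitive inhibition.

competitive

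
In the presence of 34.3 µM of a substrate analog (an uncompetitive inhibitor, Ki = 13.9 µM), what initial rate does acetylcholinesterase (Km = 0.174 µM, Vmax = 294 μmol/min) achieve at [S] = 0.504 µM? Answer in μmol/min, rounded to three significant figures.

With α = 1 + [I]/Ki = 1 + 34.3/13.9 = 3.468, the uncompetitive rate law is v = (Vmax/α)·[S] / (Km/α + [S]).
v = (294/3.468)×0.504 / (0.174/3.468 + 0.504) = 42.73/0.5542 = 77.1 μmol/min.

77.1 μmol/min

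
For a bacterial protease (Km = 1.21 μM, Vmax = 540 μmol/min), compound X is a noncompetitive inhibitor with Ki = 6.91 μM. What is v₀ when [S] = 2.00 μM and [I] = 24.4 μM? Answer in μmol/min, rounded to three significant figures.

74.3 μmol/min

With α = 1 + [I]/Ki = 1 + 24.4/6.91 = 4.531, the noncompetitive rate law is v = (Vmax/α)·[S] / (Km + [S]).
v = (540/4.531)×2.00 / (1.21 + 2.00) = 238.4/3.210 = 74.3 μmol/min.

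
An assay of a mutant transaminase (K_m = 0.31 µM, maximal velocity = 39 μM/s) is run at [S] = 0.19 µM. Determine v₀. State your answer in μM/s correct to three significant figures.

14.8 μM/s

[S]/(Km+[S]) = 0.19/0.5000 = 0.3800, the fractional saturation.
v = 0.3800 × Vmax = 0.3800 × 39 = 14.8 μM/s.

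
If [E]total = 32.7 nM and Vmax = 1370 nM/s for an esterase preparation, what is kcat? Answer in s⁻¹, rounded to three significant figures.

kcat = Vmax/[E]total = 1370 nM/s / 32.7 nM = 41.9 s⁻¹.

41.9 s⁻¹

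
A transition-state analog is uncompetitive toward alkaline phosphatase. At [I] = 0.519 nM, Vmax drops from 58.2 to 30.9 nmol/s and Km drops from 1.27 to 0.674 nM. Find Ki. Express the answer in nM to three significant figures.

Uncompetitive: Vmax,app = Vmax/α (and Km,app = Km/α) with α = 1 + [I]/Ki.
α = Vmax/Vmax,app = 58.2/30.9 = 1.883.
Since α = 1 + [I]/Ki, [I]/Ki = 1.883 − 1 = 0.8835 and Ki = 0.519/0.8835 = 0.587 nM.

0.587 nM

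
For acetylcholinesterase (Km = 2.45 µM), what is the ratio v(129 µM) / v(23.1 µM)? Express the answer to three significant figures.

1.09

The fractional saturations are [S]/(Km+[S]) = 23.1/25.55 = 0.9041 and 129/131.4 = 0.9814.
v₂/v₁ is just their ratio: 0.9814/0.9041 = 1.09.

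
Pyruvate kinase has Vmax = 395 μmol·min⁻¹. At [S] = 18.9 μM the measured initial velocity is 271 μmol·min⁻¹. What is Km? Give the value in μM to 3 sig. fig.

v/Vmax = 271/395 = 0.6861 = [S]/(Km+[S]).
So Km + [S] = [S]/0.6861 = 27.55 μM, giving Km = 27.55 − 18.9 = 8.65 μM.

8.65 μM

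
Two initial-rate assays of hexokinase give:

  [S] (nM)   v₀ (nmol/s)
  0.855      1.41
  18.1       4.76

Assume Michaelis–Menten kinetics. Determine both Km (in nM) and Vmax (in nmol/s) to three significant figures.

Km = 2.42 nM; Vmax = 5.40 nmol/s

In reciprocal form, 1/v = (Km/Vmax)·(1/[S]) + 1/Vmax. The two points give (1/[S], 1/v) = (1.170, 0.7092) and (0.05525, 0.2101).
Slope = (0.7092 − 0.2101)/(1.170 − 0.05525) = 0.4479; intercept = 0.7092 − 0.4479×1.170 = 0.1853.
Vmax = 1/intercept = 5.40 nmol/s; Km = slope × Vmax = 0.4479 × 5.40 = 2.42 nM.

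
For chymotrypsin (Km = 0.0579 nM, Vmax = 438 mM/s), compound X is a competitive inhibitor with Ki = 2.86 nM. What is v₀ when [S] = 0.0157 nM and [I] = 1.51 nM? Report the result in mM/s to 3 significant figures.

α = 1 + [I]/Ki = 1 + 1.51/2.86 = 1.528.
For a competitive inhibitor, Vmax is unchanged and the apparent Km becomes α·Km: Km,app = 0.0885 nM, Vmax,app = 438 mM/s.
v = Vmax,app·[S]/(Km,app + [S]) = 438 × 0.0157/(0.0885 + 0.0157) = 66.0 mM/s.

66.0 mM/s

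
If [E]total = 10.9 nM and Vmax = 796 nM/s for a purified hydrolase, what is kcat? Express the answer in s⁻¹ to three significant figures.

kcat = Vmax/[E]total = 796 nM/s / 10.9 nM = 73.0 s⁻¹.

73.0 s⁻¹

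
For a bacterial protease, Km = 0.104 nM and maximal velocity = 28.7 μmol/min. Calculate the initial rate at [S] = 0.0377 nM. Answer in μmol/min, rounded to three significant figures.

7.64 μmol/min

v = Vmax·[S]/(Km + [S]) = 28.7 × 0.0377 / (0.104 + 0.0377)
  = 1.082 / 0.1417 = 7.64 μmol/min.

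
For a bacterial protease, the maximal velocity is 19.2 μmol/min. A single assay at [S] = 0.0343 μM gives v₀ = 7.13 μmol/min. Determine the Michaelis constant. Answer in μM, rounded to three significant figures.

0.0581 μM

v/Vmax = 7.13/19.2 = 0.3714 = [S]/(Km+[S]).
So Km + [S] = [S]/0.3714 = 0.09236 μM, giving Km = 0.09236 − 0.0343 = 0.0581 μM.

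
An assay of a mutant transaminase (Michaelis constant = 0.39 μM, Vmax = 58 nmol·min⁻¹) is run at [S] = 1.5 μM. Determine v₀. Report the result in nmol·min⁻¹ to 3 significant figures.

[S]/(Km+[S]) = 1.5/1.890 = 0.7937, the fractional saturation.
v = 0.7937 × Vmax = 0.7937 × 58 = 46.0 nmol·min⁻¹.

46.0 nmol·min⁻¹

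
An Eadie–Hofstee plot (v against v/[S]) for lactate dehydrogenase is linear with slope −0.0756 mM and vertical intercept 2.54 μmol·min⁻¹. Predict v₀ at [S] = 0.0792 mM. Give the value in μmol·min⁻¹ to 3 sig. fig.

1.30 μmol·min⁻¹

In the Eadie–Hofstee form v = Vmax − Km·(v/[S]), the slope is −Km and the intercept is Vmax, so Km = 0.0756 mM and Vmax = 2.54 μmol·min⁻¹.
v = 2.54 × 0.0792/(0.0756 + 0.0792) = 1.30 μmol·min⁻¹.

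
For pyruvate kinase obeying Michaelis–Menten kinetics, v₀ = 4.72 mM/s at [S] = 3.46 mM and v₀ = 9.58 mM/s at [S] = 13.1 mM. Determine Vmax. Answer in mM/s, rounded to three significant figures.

From v = Vmax[S]/(Km+[S]), each point gives Vmax = v(Km+[S])/[S].
Equating: 4.72(Km+3.46)/3.46 = 9.58(Km+13.1)/13.1.
1.364·Km + 4.72 = 0.7313·Km + 9.58, so (1.364 − 0.7313)·Km = 9.58 − 4.72.
Km = 4.860/0.6329 = 7.68 mM; then Vmax = 4.72(7.68+3.46)/3.46 = 15.2 mM/s.

15.2 mM/s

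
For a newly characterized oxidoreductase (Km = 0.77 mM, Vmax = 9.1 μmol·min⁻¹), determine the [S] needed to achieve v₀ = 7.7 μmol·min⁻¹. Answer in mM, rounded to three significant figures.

4.24 mM

The required fractional saturation is v/Vmax = 7.7/9.1 = 0.8462.
Then [S]/(Km+[S]) = 0.8462 ⇒ [S] = 0.77 × 0.8462/(1 − 0.8462) = 4.24 mM.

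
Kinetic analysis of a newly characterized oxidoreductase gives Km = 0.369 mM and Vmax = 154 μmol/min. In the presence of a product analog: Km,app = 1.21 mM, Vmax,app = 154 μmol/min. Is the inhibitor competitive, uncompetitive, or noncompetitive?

competitive

Km increases (0.369 → 1.21 mM) while Vmax is unchanged — the hallmark of competitive inhibition.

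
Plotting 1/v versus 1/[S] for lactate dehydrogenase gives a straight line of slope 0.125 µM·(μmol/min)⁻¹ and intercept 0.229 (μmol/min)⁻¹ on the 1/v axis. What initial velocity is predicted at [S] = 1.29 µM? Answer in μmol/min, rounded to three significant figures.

The y-intercept is 1/Vmax, so Vmax = 1/0.229 = 4.37 μmol/min.
The slope is Km/Vmax, so Km = 0.125 × 4.37 = 0.546 µM.
Then v = 4.37 × 1.29/(0.546 + 1.29) = 3.07 μmol/min.

3.07 μmol/min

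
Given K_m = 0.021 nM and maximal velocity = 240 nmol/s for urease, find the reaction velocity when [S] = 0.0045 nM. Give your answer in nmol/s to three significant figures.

42.4 nmol/s

v = Vmax·[S]/(Km + [S]) = 240 × 0.0045 / (0.021 + 0.0045)
  = 1.080 / 0.02550 = 42.4 nmol/s.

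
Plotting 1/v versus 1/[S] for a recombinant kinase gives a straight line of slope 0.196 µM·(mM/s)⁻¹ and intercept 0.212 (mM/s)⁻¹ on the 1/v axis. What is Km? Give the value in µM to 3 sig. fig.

y-intercept = 1/Vmax ⇒ Vmax = 4.72 mM/s; slope = Km/Vmax ⇒ Km = slope × Vmax.
Km = 0.196 × 4.72 = 0.925 µM.

0.925 µM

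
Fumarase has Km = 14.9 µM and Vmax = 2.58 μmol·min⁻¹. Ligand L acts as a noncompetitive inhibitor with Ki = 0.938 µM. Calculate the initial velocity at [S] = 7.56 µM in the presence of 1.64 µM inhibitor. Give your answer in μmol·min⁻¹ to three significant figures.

0.316 μmol·min⁻¹

With α = 1 + [I]/Ki = 1 + 1.64/0.938 = 2.748, the noncompetitive rate law is v = (Vmax/α)·[S] / (Km + [S]).
v = (2.58/2.748)×7.56 / (14.9 + 7.56) = 7.097/22.46 = 0.316 μmol·min⁻¹.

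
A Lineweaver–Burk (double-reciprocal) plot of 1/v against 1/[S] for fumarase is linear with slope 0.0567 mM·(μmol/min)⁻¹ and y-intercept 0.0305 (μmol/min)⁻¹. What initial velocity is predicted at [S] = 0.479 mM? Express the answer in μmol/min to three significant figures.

The y-intercept is 1/Vmax, so Vmax = 1/0.0305 = 32.8 μmol/min.
The slope is Km/Vmax, so Km = 0.0567 × 32.8 = 1.86 mM.
Then v = 32.8 × 0.479/(1.86 + 0.479) = 6.72 μmol/min.

6.72 μmol/min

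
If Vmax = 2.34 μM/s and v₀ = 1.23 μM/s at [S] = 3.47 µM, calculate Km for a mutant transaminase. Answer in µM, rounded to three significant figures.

3.13 µM

From v = Vmax[S]/(Km+[S]), Km = [S](Vmax − v)/v.
Km = 3.47 × (2.34 − 1.23) / 1.23 = 3.852/1.23 = 3.13 µM.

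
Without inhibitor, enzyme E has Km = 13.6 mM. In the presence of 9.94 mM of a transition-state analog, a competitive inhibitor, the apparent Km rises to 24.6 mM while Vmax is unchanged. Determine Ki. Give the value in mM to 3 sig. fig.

Competitive: Km,app = α·Km with α = 1 + [I]/Ki.
α = Km,app/Km = 24.6/13.6 = 1.809.
Since α = 1 + [I]/Ki, [I]/Ki = 1.809 − 1 = 0.8088 and Ki = 9.94/0.8088 = 12.3 mM.

12.3 mM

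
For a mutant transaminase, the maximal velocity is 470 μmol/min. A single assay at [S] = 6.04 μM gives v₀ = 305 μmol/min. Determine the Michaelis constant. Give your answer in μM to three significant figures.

v/Vmax = 305/470 = 0.6489 = [S]/(Km+[S]).
So Km + [S] = [S]/0.6489 = 9.308 μM, giving Km = 9.308 − 6.04 = 3.27 μM.

3.27 μM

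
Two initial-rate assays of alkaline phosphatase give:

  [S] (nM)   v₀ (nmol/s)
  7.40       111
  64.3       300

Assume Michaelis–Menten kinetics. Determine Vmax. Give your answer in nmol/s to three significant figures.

385 nmol/s

In reciprocal form, 1/v = (Km/Vmax)·(1/[S]) + 1/Vmax. The two points give (1/[S], 1/v) = (0.1351, 0.009009) and (0.01555, 0.003333).
Slope = (0.009009 − 0.003333)/(0.1351 − 0.01555) = 0.04746; intercept = 0.009009 − 0.04746×0.1351 = 0.002595.
Vmax = 1/intercept = 385 nmol/s; Km = slope × Vmax = 0.04746 × 385 = 18.3 nM.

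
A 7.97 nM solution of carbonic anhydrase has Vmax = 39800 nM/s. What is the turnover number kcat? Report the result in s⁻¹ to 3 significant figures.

4990 s⁻¹

kcat = Vmax/[E]total = 39800 nM/s / 7.97 nM = 4990 s⁻¹.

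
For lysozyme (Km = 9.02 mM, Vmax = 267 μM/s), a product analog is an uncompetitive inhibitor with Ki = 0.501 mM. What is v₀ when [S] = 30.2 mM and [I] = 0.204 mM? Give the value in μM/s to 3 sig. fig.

157 μM/s

With α = 1 + [I]/Ki = 1 + 0.204/0.501 = 1.407, the uncompetitive rate law is v = (Vmax/α)·[S] / (Km/α + [S]).
v = (267/1.407)×30.2 / (9.02/1.407 + 30.2) = 5730/36.61 = 157 μM/s.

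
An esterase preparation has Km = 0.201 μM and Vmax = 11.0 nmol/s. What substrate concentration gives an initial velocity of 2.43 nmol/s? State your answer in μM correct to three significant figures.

The required fractional saturation is v/Vmax = 2.43/11.0 = 0.2209.
Then [S]/(Km+[S]) = 0.2209 ⇒ [S] = 0.201 × 0.2209/(1 − 0.2209) = 0.0570 μM.

0.0570 μM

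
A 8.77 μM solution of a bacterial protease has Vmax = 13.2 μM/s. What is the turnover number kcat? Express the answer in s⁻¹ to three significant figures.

kcat = Vmax/[E]total = 13.2 μM/s / 8.77 μM = 1.51 s⁻¹.

1.51 s⁻¹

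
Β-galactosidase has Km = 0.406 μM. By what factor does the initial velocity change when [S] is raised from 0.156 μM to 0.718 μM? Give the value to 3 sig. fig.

2.30

The fractional saturations are [S]/(Km+[S]) = 0.156/0.5620 = 0.2776 and 0.718/1.124 = 0.6388.
v₂/v₁ is just their ratio: 0.6388/0.2776 = 2.30.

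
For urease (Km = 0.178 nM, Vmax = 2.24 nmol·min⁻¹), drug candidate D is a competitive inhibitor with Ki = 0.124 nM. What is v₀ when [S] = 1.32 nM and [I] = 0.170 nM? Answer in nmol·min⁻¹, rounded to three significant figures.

1.70 nmol·min⁻¹

α = 1 + [I]/Ki = 1 + 0.170/0.124 = 2.371.
For a competitive inhibitor, Vmax is unchanged and the apparent Km becomes α·Km: Km,app = 0.422 nM, Vmax,app = 2.24 nmol·min⁻¹.
v = Vmax,app·[S]/(Km,app + [S]) = 2.24 × 1.32/(0.422 + 1.32) = 1.70 nmol·min⁻¹.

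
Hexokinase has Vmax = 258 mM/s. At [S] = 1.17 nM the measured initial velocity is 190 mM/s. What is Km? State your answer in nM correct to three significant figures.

0.419 nM

v/Vmax = 190/258 = 0.7364 = [S]/(Km+[S]).
So Km + [S] = [S]/0.7364 = 1.589 nM, giving Km = 1.589 − 1.17 = 0.419 nM.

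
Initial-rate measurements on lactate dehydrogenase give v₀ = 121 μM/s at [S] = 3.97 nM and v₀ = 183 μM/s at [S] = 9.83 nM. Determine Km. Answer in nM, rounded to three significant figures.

From v = Vmax[S]/(Km+[S]), each point gives Vmax = v(Km+[S])/[S].
Equating: 121(Km+3.97)/3.97 = 183(Km+9.83)/9.83.
30.48·Km + 121 = 18.62·Km + 183, so (30.48 − 18.62)·Km = 183 − 121.
Km = 62.00/11.86 = 5.23 nM; then Vmax = 121(5.23+3.97)/3.97 = 280 μM/s.

5.23 nM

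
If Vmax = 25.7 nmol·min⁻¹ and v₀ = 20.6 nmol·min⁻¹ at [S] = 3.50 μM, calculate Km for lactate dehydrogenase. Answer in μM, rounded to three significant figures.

0.867 μM

v/Vmax = 20.6/25.7 = 0.8016 = [S]/(Km+[S]).
So Km + [S] = [S]/0.8016 = 4.367 μM, giving Km = 4.367 − 3.50 = 0.867 μM.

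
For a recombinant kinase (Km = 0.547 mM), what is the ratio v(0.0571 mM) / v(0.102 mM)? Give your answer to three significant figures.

The fractional saturations are [S]/(Km+[S]) = 0.102/0.6490 = 0.1572 and 0.0571/0.6041 = 0.09452.
v₂/v₁ is just their ratio: 0.09452/0.1572 = 0.601.

0.601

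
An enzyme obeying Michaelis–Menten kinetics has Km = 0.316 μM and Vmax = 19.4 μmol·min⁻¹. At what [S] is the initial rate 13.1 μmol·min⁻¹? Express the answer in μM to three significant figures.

0.657 μM

The required fractional saturation is v/Vmax = 13.1/19.4 = 0.6753.
Then [S]/(Km+[S]) = 0.6753 ⇒ [S] = 0.316 × 0.6753/(1 − 0.6753) = 0.657 μM.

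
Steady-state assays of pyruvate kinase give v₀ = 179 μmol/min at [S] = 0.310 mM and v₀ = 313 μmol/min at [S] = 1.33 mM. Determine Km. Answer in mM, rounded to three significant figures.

0.392 mM

In reciprocal form, 1/v = (Km/Vmax)·(1/[S]) + 1/Vmax. The two points give (1/[S], 1/v) = (3.226, 0.005587) and (0.7519, 0.003195).
Slope = (0.005587 − 0.003195)/(3.226 − 0.7519) = 0.0009668; intercept = 0.005587 − 0.0009668×3.226 = 0.002468.
Vmax = 1/intercept = 405 μmol/min; Km = slope × Vmax = 0.0009668 × 405 = 0.392 mM.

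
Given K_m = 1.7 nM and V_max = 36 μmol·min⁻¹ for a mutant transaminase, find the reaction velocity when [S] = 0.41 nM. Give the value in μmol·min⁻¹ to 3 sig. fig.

7.00 μmol·min⁻¹

v = Vmax·[S]/(Km + [S]) = 36 × 0.41 / (1.7 + 0.41)
  = 14.76 / 2.110 = 7.00 μmol·min⁻¹.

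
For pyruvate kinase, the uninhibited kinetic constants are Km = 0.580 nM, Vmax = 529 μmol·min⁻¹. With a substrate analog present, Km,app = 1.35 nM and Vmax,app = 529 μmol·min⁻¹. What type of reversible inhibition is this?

Km increases (0.580 → 1.35 nM) while Vmax is unchanged — the hallmark of competitive inhibition.

competitive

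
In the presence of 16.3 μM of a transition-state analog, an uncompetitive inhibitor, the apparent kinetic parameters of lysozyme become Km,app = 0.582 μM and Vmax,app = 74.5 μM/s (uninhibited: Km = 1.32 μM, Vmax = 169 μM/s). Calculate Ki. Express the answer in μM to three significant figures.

12.9 μM

Uncompetitive: Vmax,app = Vmax/α (and Km,app = Km/α) with α = 1 + [I]/Ki.
α = Vmax/Vmax,app = 169/74.5 = 2.268.
Since α = 1 + [I]/Ki, [I]/Ki = 2.268 − 1 = 1.268 and Ki = 16.3/1.268 = 12.9 μM.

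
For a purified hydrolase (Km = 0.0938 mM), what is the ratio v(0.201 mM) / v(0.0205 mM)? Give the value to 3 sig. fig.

3.80

The fractional saturations are [S]/(Km+[S]) = 0.0205/0.1143 = 0.1794 and 0.201/0.2948 = 0.6818.
v₂/v₁ is just their ratio: 0.6818/0.1794 = 3.80.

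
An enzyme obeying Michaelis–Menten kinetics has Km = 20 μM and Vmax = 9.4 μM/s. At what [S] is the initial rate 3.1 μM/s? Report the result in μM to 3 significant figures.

The required fractional saturation is v/Vmax = 3.1/9.4 = 0.3298.
Then [S]/(Km+[S]) = 0.3298 ⇒ [S] = 20 × 0.3298/(1 − 0.3298) = 9.84 μM.

9.84 μM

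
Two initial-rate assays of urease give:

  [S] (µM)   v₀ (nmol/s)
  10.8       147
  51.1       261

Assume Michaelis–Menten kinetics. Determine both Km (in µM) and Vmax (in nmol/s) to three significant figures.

In reciprocal form, 1/v = (Km/Vmax)·(1/[S]) + 1/Vmax. The two points give (1/[S], 1/v) = (0.09259, 0.006803) and (0.01957, 0.003831).
Slope = (0.006803 − 0.003831)/(0.09259 − 0.01957) = 0.04069; intercept = 0.006803 − 0.04069×0.09259 = 0.003035.
Vmax = 1/intercept = 329 nmol/s; Km = slope × Vmax = 0.04069 × 329 = 13.4 µM.

Km = 13.4 µM; Vmax = 329 nmol/s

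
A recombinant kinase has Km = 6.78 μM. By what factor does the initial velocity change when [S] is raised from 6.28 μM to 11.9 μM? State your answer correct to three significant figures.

The fractional saturations are [S]/(Km+[S]) = 6.28/13.06 = 0.4809 and 11.9/18.68 = 0.6370.
v₂/v₁ is just their ratio: 0.6370/0.4809 = 1.32.

1.32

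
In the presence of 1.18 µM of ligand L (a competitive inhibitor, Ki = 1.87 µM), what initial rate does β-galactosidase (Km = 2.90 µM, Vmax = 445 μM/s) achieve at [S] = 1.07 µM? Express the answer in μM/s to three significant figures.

α = 1 + [I]/Ki = 1 + 1.18/1.87 = 1.631.
For a competitive inhibitor, Vmax is unchanged and the apparent Km becomes α·Km: Km,app = 4.73 µM, Vmax,app = 445 μM/s.
v = Vmax,app·[S]/(Km,app + [S]) = 445 × 1.07/(4.73 + 1.07) = 82.1 μM/s.

82.1 μM/s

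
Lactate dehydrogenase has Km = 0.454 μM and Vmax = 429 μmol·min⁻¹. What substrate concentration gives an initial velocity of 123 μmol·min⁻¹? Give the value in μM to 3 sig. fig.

The required fractional saturation is v/Vmax = 123/429 = 0.2867.
Then [S]/(Km+[S]) = 0.2867 ⇒ [S] = 0.454 × 0.2867/(1 − 0.2867) = 0.182 μM.

0.182 μM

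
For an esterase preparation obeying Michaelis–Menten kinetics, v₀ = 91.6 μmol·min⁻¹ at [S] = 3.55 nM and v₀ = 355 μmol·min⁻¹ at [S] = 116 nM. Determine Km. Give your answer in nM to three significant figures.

In reciprocal form, 1/v = (Km/Vmax)·(1/[S]) + 1/Vmax. The two points give (1/[S], 1/v) = (0.2817, 0.01092) and (0.008621, 0.002817).
Slope = (0.01092 − 0.002817)/(0.2817 − 0.008621) = 0.02966; intercept = 0.01092 − 0.02966×0.2817 = 0.002561.
Vmax = 1/intercept = 390 μmol·min⁻¹; Km = slope × Vmax = 0.02966 × 390 = 11.6 nM.

11.6 nM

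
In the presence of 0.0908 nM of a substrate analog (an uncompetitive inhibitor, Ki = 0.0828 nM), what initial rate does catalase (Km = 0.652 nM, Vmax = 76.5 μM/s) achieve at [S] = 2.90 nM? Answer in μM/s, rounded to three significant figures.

With α = 1 + [I]/Ki = 1 + 0.0908/0.0828 = 2.097, the uncompetitive rate law is v = (Vmax/α)·[S] / (Km/α + [S]).
v = (76.5/2.097)×2.90 / (0.652/2.097 + 2.90) = 105.8/3.211 = 33.0 μM/s.

33.0 μM/s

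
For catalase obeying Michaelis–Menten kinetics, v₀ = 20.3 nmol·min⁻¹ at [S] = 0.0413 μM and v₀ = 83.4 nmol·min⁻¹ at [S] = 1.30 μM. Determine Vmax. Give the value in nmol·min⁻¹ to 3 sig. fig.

92.9 nmol·min⁻¹

In reciprocal form, 1/v = (Km/Vmax)·(1/[S]) + 1/Vmax. The two points give (1/[S], 1/v) = (24.21, 0.04926) and (0.7692, 0.01199).
Slope = (0.04926 − 0.01199)/(24.21 − 0.7692) = 0.001590; intercept = 0.04926 − 0.001590×24.21 = 0.01077.
Vmax = 1/intercept = 92.9 nmol·min⁻¹; Km = slope × Vmax = 0.001590 × 92.9 = 0.148 μM.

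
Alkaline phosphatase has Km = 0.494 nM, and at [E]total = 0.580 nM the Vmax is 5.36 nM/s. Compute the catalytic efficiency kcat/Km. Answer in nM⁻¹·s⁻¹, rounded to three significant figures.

18.7 nM⁻¹·s⁻¹

kcat = Vmax/[E]total = 5.36/0.580 = 9.24 s⁻¹.
kcat/Km = 9.24/0.494 = 18.7 nM⁻¹·s⁻¹.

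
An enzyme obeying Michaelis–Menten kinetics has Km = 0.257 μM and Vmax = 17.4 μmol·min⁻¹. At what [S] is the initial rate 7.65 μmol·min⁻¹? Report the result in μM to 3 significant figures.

0.202 μM

Rearranging v = Vmax[S]/(Km+[S]) gives [S] = Km·v/(Vmax − v).
[S] = 0.257 × 7.65 / (17.4 − 7.65) = 1.966/9.750 = 0.202 μM.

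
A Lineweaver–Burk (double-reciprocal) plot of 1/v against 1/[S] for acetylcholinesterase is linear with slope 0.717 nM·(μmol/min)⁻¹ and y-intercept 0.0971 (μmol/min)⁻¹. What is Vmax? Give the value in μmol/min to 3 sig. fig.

10.3 μmol/min

The y-intercept of a Lineweaver–Burk plot equals 1/Vmax, so Vmax = 1/0.0971 = 10.3 μmol/min.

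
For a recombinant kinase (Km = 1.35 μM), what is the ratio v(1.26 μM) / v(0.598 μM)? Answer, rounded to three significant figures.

The fractional saturations are [S]/(Km+[S]) = 0.598/1.948 = 0.3070 and 1.26/2.610 = 0.4828.
v₂/v₁ is just their ratio: 0.4828/0.3070 = 1.57.

1.57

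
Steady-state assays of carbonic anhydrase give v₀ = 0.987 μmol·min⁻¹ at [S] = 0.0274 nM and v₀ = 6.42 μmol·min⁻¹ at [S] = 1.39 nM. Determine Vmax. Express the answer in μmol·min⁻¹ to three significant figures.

7.22 μmol·min⁻¹

From v = Vmax[S]/(Km+[S]), each point gives Vmax = v(Km+[S])/[S].
Equating: 0.987(Km+0.0274)/0.0274 = 6.42(Km+1.39)/1.39.
36.02·Km + 0.987 = 4.619·Km + 6.42, so (36.02 − 4.619)·Km = 6.42 − 0.987.
Km = 5.433/31.40 = 0.173 nM; then Vmax = 0.987(0.173+0.0274)/0.0274 = 7.22 μmol·min⁻¹.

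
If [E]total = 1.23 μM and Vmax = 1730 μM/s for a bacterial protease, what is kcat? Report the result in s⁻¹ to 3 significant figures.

kcat = Vmax/[E]total = 1730 μM/s / 1.23 μM = 1410 s⁻¹.

1410 s⁻¹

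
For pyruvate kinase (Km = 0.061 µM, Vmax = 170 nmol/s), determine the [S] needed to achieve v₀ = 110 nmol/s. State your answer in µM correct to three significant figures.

0.112 µM

Rearranging v = Vmax[S]/(Km+[S]) gives [S] = Km·v/(Vmax − v).
[S] = 0.061 × 110 / (170 − 110) = 6.710/60.00 = 0.112 µM.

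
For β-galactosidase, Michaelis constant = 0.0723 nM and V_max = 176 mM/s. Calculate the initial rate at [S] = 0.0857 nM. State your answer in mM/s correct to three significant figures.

[S]/(Km+[S]) = 0.0857/0.1580 = 0.5424, the fractional saturation.
v = 0.5424 × Vmax = 0.5424 × 176 = 95.5 mM/s.

95.5 mM/s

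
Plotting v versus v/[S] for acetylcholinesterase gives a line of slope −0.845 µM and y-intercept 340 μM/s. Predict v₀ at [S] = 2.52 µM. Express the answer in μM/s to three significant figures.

In the Eadie–Hofstee form v = Vmax − Km·(v/[S]), the slope is −Km and the intercept is Vmax, so Km = 0.845 µM and Vmax = 340 μM/s.
v = 340 × 2.52/(0.845 + 2.52) = 255 μM/s.

255 μM/s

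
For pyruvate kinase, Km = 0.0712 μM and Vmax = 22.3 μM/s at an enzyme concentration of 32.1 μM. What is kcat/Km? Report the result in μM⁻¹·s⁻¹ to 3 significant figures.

kcat = Vmax/[E]total = 22.3/32.1 = 0.695 s⁻¹.
kcat/Km = 0.695/0.0712 = 9.76 μM⁻¹·s⁻¹.

9.76 μM⁻¹·s⁻¹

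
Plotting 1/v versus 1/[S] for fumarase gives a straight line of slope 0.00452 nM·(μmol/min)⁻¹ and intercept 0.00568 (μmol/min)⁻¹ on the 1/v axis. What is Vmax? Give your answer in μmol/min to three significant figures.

176 μmol/min

The y-intercept of a Lineweaver–Burk plot equals 1/Vmax, so Vmax = 1/0.00568 = 176 μmol/min.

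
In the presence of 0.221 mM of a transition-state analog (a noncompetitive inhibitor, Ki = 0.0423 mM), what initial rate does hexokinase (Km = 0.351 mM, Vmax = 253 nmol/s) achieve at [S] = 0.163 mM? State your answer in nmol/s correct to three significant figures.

α = 1 + [I]/Ki = 1 + 0.221/0.0423 = 6.225.
For a noncompetitive inhibitor, Vmax is reduced to Vmax/α while Km is unchanged: Km,app = 0.351 mM, Vmax,app = 40.6 nmol/s.
v = Vmax,app·[S]/(Km,app + [S]) = 40.6 × 0.163/(0.351 + 0.163) = 12.9 nmol/s.

12.9 nmol/s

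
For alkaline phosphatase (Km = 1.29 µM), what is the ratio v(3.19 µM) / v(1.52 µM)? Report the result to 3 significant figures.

The fractional saturations are [S]/(Km+[S]) = 1.52/2.810 = 0.5409 and 3.19/4.480 = 0.7121.
v₂/v₁ is just their ratio: 0.7121/0.5409 = 1.32.

1.32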